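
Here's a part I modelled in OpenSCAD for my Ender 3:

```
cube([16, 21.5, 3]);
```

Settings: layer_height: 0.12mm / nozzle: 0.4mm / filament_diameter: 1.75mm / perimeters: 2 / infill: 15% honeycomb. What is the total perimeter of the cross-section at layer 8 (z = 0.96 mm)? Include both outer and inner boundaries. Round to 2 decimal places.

75.00 mm

At z = 0.96 mm: the cube is present — its section is the full 16×21.5 rectangle (perimeter 75.00 mm). Overall, the cross-section is a single solid region. Total boundary length (outer) = 75.00 mm.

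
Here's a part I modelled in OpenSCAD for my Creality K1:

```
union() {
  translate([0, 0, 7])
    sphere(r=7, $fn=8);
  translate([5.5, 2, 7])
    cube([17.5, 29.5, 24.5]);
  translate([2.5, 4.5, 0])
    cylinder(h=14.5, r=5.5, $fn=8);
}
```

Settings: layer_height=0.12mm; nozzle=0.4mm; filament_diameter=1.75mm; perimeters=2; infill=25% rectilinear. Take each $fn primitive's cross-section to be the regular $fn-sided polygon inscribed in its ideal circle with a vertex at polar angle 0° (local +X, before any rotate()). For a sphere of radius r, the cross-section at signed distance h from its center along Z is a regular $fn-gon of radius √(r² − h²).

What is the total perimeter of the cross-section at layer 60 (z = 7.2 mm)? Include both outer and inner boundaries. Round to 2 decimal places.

At z = 7.2 mm: the r=7 sphere contributes a regular 8-gon of circumradius √(7²−0.2²) = 6.997 (perimeter = 2·8·6.997·sin(180°/8) = 42.84 mm); the cube at (5.5, 2) is present — its section is the full 17.5×29.5 rectangle (perimeter 94.00 mm); the r=5.5 cylinder at (2.5, 4.5) contributes a regular 8-gon of circumradius 5.5 (perimeter = 2·8·5.500·sin(180°/8) = 33.68 mm); Combining (union): the regions partially overlap (shared area 62.09 mm²), so the edge portions inside another operand are dropped and the merged outline is re-measured after clipping — boundary = 127.53 mm. Overall, the cross-section is a single solid region. Total boundary length (outer) = 127.53 mm.

127.53 mm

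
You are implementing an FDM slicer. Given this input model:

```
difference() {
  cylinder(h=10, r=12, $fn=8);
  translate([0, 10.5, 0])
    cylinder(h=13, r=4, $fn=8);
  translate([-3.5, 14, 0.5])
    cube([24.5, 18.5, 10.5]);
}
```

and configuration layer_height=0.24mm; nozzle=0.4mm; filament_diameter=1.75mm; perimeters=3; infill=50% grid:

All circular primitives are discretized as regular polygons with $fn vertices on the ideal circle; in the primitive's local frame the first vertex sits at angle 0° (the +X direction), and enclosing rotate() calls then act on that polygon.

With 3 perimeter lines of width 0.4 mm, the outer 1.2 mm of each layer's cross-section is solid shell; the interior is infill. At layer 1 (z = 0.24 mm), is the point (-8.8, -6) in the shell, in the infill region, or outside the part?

shell

At z = 0.24 mm: the r=12 cylinder gives a regular 8-gon of circumradius 12 (constant along its height); the r=4 cylinder at (0, 10.5) gives a regular 8-gon of circumradius 4 (constant along its height); the cube at (-3.5, 14) is absent (z outside [0.5, 11]); Subtracting the remaining from the first: starting from the r=12 cylinder, the r=4 cylinder at (0, 10.5) partially overlaps it — only the 28.01 mm² overlap (of its 45.25 mm²) is removed, clipping the outline — 1 connected region. Overall, the cross-section is a single solid region. The nearest boundary edge runs (-8.49, -8.49)→(-12.00, 0.00); distance from the point to it = 0.66 mm. The point is inside the cross-section, 0.66 mm from the nearest boundary — within the 1.2 mm shell band (3 × 0.4).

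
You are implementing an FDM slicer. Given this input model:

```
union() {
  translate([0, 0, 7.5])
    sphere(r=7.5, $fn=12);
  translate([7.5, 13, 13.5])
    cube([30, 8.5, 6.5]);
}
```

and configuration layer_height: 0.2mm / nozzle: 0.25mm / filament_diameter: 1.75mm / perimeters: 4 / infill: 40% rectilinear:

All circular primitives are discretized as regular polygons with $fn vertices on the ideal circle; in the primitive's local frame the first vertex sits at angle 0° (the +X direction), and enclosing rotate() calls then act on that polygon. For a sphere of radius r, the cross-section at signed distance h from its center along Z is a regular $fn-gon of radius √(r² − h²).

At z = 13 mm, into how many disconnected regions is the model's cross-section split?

1

At z = 13 mm: the r=7.5 sphere slices to a regular 12-gon of circumradius 5.099 (√(r²−h²) with h=5.5 from center); the cube at (7.5, 13) is absent (z outside [13.5, 20]); Merging all regions: only the r=7.5 sphere is present, so the union is just that shape — 1 connected region. The result has 1 disconnected region.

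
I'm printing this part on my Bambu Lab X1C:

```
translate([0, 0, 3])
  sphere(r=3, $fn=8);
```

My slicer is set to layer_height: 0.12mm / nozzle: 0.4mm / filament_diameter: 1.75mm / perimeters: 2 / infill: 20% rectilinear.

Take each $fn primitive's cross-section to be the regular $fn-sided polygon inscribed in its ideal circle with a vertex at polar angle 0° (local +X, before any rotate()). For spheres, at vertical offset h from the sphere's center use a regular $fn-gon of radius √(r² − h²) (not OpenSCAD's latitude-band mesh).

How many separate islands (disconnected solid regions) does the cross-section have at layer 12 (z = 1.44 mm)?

1

At z = 1.44 mm: the sphere: section is a regular 8-gon, circumradius = √(r²−h²) = √(3²−1.56²) = 2.562. Overall, the cross-section is a single solid region. Island count = 1.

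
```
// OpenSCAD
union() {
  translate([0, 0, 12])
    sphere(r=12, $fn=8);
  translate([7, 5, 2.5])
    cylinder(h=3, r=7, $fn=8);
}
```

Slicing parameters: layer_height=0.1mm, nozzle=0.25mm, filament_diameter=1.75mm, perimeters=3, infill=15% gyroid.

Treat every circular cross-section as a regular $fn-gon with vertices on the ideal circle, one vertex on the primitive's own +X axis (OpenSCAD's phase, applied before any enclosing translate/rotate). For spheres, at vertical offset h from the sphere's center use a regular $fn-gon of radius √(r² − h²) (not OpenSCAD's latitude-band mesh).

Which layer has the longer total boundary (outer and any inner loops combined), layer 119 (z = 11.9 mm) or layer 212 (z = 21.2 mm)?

Layer 119 (z = 11.9): the r=12 sphere slices to a regular 8-gon of circumradius 12.000 (√(r²−h²) with h=0.1 from center) (perimeter = 2·8·12.000·sin(180°/8) = 73.47 mm); the cylinder at (7, 5) is not intersected at this z (z outside [2.5, 5.5]); Taking the union: only the r=12 sphere is present, so the union is just that shape — boundary = 73.47 mm. So its perimeter = 73.47 mm. Layer 212 (z = 21.2): the sphere: section is a regular 8-gon, circumradius = √(r²−h²) = √(12²−9.2²) = 7.705 (perimeter = 2·8·7.705·sin(180°/8) = 47.17 mm); the cylinder at (7, 5) does not reach this height (z outside [2.5, 5.5]); Taking the union: only the r=12 sphere is present, so the union is just that shape — boundary = 47.17 mm. So its perimeter = 47.17 mm. Layer 119 is larger (73.47 vs 47.17 mm).

layer 119 (z = 11.9 mm)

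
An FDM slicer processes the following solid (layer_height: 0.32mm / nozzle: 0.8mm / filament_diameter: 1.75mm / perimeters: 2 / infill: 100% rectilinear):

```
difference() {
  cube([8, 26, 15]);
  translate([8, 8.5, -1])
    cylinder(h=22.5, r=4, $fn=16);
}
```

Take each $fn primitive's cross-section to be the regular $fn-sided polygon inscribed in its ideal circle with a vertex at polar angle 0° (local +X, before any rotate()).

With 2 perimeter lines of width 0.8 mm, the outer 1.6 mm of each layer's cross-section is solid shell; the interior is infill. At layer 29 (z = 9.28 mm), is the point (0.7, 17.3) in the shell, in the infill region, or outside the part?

shell

At z = 9.28 mm: the cube is present — its section is the full 8×26 rectangle; the r=4 cylinder at (8, 8.5) contributes a regular 16-gon of circumradius 4; Subtracting the remaining from the first: starting from the 8×26 cube, the r=4 cylinder at (8, 8.5) partially overlaps it — only the 24.49 mm² overlap (of its 48.98 mm²) is removed, clipping the outline — 1 connected region. Overall, the cross-section is a single solid region. The nearest boundary edge runs (0.00, 0.00)→(0.00, 26.00); distance from the point to it = 0.70 mm. The point is inside the cross-section, 0.70 mm from the nearest boundary — within the 1.6 mm shell band (2 × 0.8).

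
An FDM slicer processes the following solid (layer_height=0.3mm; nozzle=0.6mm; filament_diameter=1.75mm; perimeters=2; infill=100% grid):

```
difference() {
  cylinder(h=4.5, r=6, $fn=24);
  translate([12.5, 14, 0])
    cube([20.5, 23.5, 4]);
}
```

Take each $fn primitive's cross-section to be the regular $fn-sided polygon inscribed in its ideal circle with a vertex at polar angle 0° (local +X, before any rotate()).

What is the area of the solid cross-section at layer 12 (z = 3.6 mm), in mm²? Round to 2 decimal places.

111.81 mm²

At z = 3.6 mm: the r=6 cylinder contributes a regular 24-gon of circumradius 6 (area = (24/2)·6.000²·sin(360°/24) = 111.81 mm²); the cube at (12.5, 14) is present — its section is the full 20.5×23.5 rectangle (area 481.75 mm²); After the difference (first − rest): starting from the r=6 cylinder (111.81 mm²), the 20.5×23.5 cube at (12.5, 14) misses the remaining region (no effect) — area = 111.81 mm². Overall, the cross-section is a single solid region. Net area = 111.81 mm².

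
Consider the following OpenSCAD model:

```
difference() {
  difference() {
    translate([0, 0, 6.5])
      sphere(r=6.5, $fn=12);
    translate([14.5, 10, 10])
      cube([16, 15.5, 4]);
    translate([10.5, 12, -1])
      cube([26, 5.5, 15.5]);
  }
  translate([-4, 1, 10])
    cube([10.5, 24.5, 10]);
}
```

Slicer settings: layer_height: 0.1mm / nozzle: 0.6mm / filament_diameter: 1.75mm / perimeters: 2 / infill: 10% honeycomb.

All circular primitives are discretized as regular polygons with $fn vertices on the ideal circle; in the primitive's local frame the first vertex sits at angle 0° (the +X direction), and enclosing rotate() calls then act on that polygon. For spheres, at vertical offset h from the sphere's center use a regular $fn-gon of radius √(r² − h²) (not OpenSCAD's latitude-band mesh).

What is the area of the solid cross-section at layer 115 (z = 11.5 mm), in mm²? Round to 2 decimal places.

At z = 11.5 mm: the sphere: section is a regular 12-gon, circumradius = √(r²−h²) = √(6.5²−5²) = 4.153 (area = (12/2)·4.153²·sin(360°/12) = 51.75 mm²); the cube at (14.5, 10) is present — its section is the full 16×15.5 rectangle (area 248.00 mm²); the 26×5.5 cube at (10.5, 12) contributes its full rectangle (area 143.00 mm²); Subtracting the remaining from the first: starting from the r=6.5 sphere (51.75 mm²), the 16×15.5 cube at (14.5, 10) misses the remaining region (no effect); the 26×5.5 cube at (10.5, 12) misses the remaining region (no effect) — area = 51.75 mm²; the cube at (-4, 1) (footprint 10.5×24.5) is included at this height (area 257.25 mm²); Subtracting the remaining from the first: starting from the result so far (51.75 mm²), the 10.5×24.5 cube at (-4, 1) partially overlaps it — only the 17.84 mm² overlap (of its 257.25 mm²) is removed, clipping the outline — area = 33.91 mm². Overall, the cross-section is a single solid region. Net area = 33.91 mm².

33.91 mm²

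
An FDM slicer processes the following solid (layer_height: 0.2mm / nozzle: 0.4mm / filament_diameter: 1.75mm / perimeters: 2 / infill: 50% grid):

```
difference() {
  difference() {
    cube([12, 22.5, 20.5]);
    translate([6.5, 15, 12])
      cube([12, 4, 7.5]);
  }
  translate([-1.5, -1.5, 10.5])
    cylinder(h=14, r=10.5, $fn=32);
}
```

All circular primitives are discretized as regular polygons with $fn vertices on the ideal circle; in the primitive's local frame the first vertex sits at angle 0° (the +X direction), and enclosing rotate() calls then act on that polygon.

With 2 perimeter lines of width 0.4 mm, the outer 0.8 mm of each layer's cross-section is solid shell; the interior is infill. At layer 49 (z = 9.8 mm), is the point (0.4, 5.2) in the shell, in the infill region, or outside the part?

At z = 9.8 mm: the cube is present — its section is the full 12×22.5 rectangle; the cube at (6.5, 15) is absent (z outside [12, 19.5]); Subtracting the remaining from the first: none of the subtracted shapes is present at this height, so the 12×22.5 cube is unchanged — 1 connected region; the cylinder at (-1.5, -1.5) does not reach this height (z outside [10.5, 24.5]); Subtracting the remaining from the first: none of the subtracted shapes is present at this height, so that combined region is unchanged — 1 connected region. Overall, the cross-section is a single solid region. The nearest boundary edge runs (0.00, 22.50)→(0.00, 0.00); distance from the point to it = 0.40 mm. The point is inside the cross-section, 0.40 mm from the nearest boundary — within the 0.8 mm shell band (2 × 0.4).

shell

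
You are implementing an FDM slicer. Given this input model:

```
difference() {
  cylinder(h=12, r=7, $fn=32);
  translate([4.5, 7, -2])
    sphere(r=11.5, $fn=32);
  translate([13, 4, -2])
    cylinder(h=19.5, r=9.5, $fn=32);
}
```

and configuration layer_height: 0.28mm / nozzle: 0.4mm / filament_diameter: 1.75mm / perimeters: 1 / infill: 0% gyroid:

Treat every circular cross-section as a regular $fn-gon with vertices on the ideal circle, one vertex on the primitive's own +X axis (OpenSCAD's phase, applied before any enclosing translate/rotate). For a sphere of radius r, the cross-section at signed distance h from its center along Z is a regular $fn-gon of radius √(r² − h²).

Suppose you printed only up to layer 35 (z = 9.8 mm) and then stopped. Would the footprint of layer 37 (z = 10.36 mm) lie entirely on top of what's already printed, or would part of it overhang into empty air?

entirely on top

Compare the two slices. At z = 9.8: the cylinder: section is a regular 32-gon, circumradius r=7 (area = (32/2)·7.000²·sin(360°/32) = 152.95 mm²); the sphere at (4.5, 7) does not reach this height (|z−center|=11.800 > r=11.5); the r=9.5 cylinder at (13, 4) gives a regular 32-gon of circumradius 9.5 (constant along its height) (area = (32/2)·9.500²·sin(360°/32) = 281.71 mm²); Subtracting the remaining from the first: starting from the r=7 cylinder (152.95 mm²), the r=9.5 cylinder at (13, 4) partially overlaps it — only the 17.62 mm² overlap (of its 281.71 mm²) is removed, clipping the outline — area = 135.33 mm². At z = 10.36: the cylinder: section is a regular 32-gon, circumradius r=7 (area = (32/2)·7.000²·sin(360°/32) = 152.95 mm²); the sphere at (4.5, 7) is absent (|z−center|=12.360 > r=11.5); the r=9.5 cylinder at (13, 4) contributes a regular 32-gon of circumradius 9.5 (area = (32/2)·9.500²·sin(360°/32) = 281.71 mm²); After the difference (first − rest): starting from the r=7 cylinder (152.95 mm²), the r=9.5 cylinder at (13, 4) partially overlaps it — only the 17.62 mm² overlap (of its 281.71 mm²) is removed, clipping the outline — area = 135.33 mm². Checking containment: the cross-section at z = 10.36 is a subset of the cross-section at z = 9.8.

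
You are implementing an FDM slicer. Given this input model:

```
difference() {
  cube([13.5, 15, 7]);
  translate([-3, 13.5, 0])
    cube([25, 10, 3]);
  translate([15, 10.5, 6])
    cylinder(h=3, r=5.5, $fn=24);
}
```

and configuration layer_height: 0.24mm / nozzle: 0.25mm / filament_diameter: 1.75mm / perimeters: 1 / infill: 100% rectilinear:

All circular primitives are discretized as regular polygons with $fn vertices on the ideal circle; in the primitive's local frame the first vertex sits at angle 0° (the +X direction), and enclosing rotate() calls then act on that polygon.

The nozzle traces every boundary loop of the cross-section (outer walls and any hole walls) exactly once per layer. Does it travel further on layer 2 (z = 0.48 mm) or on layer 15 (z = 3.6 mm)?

layer 15 (z = 3.6 mm)

Layer 2 (z = 0.48): the cube (footprint 13.5×15) is included at this height (perimeter 57.00 mm); the cube at (-3, 13.5) is present — its section is the full 25×10 rectangle (perimeter 70.00 mm); the cylinder at (15, 10.5) is not intersected at this z (z outside [6, 9]); After the difference (first − rest): starting from the 13.5×15 cube, the 25×10 cube at (-3, 13.5) partially overlaps it — only the 20.25 mm² overlap (of its 250.00 mm²) is removed, clipping the outline — boundary = 54.00 mm. So its perimeter = 54.00 mm. Layer 15 (z = 3.6): the cube is present — its section is the full 13.5×15 rectangle (perimeter 57.00 mm); the cube at (-3, 13.5) is not intersected at this z (z outside [0, 3]); the cylinder at (15, 10.5) does not reach this height (z outside [6, 9]); Subtracting the remaining from the first: none of the subtracted shapes is present at this height, so the 13.5×15 cube is unchanged — boundary = 57.00 mm. So its perimeter = 57.00 mm. Layer 15 is larger (57.00 vs 54.00 mm).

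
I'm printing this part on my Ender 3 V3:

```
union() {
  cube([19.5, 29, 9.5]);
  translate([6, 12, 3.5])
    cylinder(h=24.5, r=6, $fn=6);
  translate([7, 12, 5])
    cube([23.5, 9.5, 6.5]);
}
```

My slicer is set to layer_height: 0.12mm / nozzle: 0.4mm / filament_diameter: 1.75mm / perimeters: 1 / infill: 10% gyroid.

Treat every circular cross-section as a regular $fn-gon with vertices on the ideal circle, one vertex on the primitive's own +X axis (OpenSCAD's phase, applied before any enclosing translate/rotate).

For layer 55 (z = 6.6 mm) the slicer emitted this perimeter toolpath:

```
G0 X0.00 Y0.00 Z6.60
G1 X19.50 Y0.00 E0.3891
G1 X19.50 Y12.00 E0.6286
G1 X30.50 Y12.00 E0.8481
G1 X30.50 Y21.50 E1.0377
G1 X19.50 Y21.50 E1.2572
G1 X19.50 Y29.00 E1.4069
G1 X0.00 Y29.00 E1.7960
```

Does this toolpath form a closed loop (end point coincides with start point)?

no

Start point (G0): (0.00, 0.00). End point (last G1): the path does not return to the start — open.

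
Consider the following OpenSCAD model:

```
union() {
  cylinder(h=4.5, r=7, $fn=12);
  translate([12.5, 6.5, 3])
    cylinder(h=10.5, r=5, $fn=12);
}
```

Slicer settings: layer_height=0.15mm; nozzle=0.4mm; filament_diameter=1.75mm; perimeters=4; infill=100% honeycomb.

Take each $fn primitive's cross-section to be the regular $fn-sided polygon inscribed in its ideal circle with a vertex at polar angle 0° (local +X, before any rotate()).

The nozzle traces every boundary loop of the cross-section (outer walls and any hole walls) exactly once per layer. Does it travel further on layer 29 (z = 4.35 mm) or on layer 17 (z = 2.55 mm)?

layer 29 (z = 4.35 mm)

Layer 29 (z = 4.35): the cylinder: section is a regular 12-gon, circumradius r=7 (perimeter = 2·12·7.000·sin(180°/12) = 43.48 mm); the r=5 cylinder at (12.5, 6.5) contributes a regular 12-gon of circumradius 5 (perimeter = 2·12·5.000·sin(180°/12) = 31.06 mm); Merging all regions: the 2 present regions are separate (no shared area or edge), so areas and boundary lengths simply add and each stays a separate island — boundary = 74.54 mm. So its perimeter = 74.54 mm. Layer 17 (z = 2.55): the r=7 cylinder contributes a regular 12-gon of circumradius 7 (perimeter = 2·12·7.000·sin(180°/12) = 43.48 mm); the cylinder at (12.5, 6.5) is absent (z outside [3, 13.5]); Taking the union: only the r=7 cylinder is present, so the union is just that shape — boundary = 43.48 mm. So its perimeter = 43.48 mm. Layer 29 is larger (74.54 vs 43.48 mm).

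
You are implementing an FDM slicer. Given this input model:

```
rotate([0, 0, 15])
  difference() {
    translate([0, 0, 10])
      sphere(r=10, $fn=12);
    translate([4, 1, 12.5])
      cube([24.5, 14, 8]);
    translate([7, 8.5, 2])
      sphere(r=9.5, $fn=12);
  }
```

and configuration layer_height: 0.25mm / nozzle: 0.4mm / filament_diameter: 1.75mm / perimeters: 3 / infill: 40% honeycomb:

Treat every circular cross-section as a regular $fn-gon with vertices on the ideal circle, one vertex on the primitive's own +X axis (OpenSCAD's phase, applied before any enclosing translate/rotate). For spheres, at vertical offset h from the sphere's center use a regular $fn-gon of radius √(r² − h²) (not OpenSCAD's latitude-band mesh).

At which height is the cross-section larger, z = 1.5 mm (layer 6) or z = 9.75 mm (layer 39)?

Layer 6 (z = 1.5): the r=10 sphere slices to a regular 12-gon of circumradius 5.268 (√(r²−h²) with h=8.5 from center) (area = (12/2)·5.268²·sin(360°/12) = 83.25 mm²); the cube at (4, 1) does not reach this height (z outside [12.5, 20.5]); the sphere at (7, 8.5): section is a regular 12-gon, circumradius = √(r²−h²) = √(9.5²−0.5²) = 9.487 (area = (12/2)·9.487²·sin(360°/12) = 270.00 mm²); Taking the first minus the rest: starting from the r=10 sphere (83.25 mm²), the r=9.5 sphere at (7, 8.5) partially overlaps it — only the 20.50 mm² overlap (of its 270.00 mm²) is removed, clipping the outline — area = 62.75 mm²; (rotated 15° about Z; rotation is an isometry so areas/perimeters/island counts are preserved). So its area = 62.75 mm². Layer 39 (z = 9.75): the r=10 sphere contributes a regular 12-gon of circumradius √(10²−0.25²) = 9.997 (area = (12/2)·9.997²·sin(360°/12) = 299.81 mm²); the cube at (4, 1) does not reach this height (z outside [12.5, 20.5]); the r=9.5 sphere at (7, 8.5) contributes a regular 12-gon of circumradius √(9.5²−7.75²) = 5.494 (area = (12/2)·5.494²·sin(360°/12) = 90.56 mm²); After the difference (first − rest): starting from the r=10 sphere (299.81 mm²), the r=9.5 sphere at (7, 8.5) partially overlaps it — only the 27.60 mm² overlap (of its 90.56 mm²) is removed, clipping the outline — area = 272.22 mm²; (rotated 15° about Z; rotation is an isometry so areas/perimeters/island counts are preserved). So its area = 272.22 mm². Layer 39 is larger (272.22 vs 62.75 mm²).

layer 39 (z = 9.75 mm)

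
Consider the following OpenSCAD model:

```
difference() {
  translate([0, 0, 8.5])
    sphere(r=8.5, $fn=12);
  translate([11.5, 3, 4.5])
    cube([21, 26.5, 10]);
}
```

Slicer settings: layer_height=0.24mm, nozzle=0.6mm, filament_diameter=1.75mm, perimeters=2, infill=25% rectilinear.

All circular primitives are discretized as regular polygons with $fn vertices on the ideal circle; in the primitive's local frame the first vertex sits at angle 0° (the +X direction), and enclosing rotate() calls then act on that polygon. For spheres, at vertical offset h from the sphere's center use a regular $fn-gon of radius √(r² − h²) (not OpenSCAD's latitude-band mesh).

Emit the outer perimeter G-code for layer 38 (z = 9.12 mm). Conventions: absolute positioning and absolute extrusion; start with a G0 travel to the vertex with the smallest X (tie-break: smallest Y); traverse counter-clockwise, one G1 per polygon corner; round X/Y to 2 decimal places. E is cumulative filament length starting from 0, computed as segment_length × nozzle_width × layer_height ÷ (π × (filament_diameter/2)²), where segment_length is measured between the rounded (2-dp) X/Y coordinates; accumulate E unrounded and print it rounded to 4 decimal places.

G0 X-8.48 Y0.00 Z9.12
G1 X-7.34 Y-4.24 E0.2629
G1 X-4.24 Y-7.34 E0.5253
G1 X0.00 Y-8.48 E0.7882
G1 X4.24 Y-7.34 E1.0510
G1 X7.34 Y-4.24 E1.3135
G1 X8.48 Y0.00 E1.5764
G1 X7.34 Y4.24 E1.8392
G1 X4.24 Y7.34 E2.1017
G1 X0.00 Y8.48 E2.3645
G1 X-4.24 Y7.34 E2.6274
G1 X-7.34 Y4.24 E2.8899
G1 X-8.48 Y0.00 E3.1527

At z = 9.12 mm: the r=8.5 sphere slices to a regular 12-gon of circumradius 8.477 (√(r²−h²) with h=0.62 from center); the cube at (11.5, 3) (footprint 21×26.5) is included at this height; Taking the first minus the rest: starting from the r=8.5 sphere, the 21×26.5 cube at (11.5, 3) misses the remaining region (no effect) — 1 connected region. The outline is a single polygon with 12 vertices. Extrusion per mm of travel: 0.6 × 0.24 / (π × 0.875²) = 0.059868. Accumulating E over each segment gives final E = 3.1527.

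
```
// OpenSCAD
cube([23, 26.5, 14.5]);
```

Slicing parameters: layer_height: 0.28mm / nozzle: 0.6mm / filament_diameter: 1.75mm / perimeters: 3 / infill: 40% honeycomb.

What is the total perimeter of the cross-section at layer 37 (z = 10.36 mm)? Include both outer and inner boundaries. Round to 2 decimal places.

At z = 10.36 mm: the cube (footprint 23×26.5) is included at this height (perimeter 99.00 mm). Overall, the cross-section is a single solid region. Total boundary length (outer) = 99.00 mm.

99.00 mm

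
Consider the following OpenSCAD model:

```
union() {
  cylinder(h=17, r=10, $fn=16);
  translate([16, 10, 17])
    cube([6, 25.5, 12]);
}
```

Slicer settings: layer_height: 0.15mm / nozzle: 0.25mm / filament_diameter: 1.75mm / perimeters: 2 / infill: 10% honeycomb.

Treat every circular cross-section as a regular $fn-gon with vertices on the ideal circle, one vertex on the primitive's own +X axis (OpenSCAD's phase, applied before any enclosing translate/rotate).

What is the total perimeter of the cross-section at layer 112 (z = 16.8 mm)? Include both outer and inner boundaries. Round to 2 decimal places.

62.43 mm

At z = 16.8 mm: the r=10 cylinder contributes a regular 16-gon of circumradius 10 (perimeter = 2·16·10.000·sin(180°/16) = 62.43 mm); the cube at (16, 10) is not intersected at this z (z outside [17, 29]); Combining (union): only the r=10 cylinder is present, so the union is just that shape — boundary = 62.43 mm. Overall, the cross-section is a single solid region. Total boundary length (outer) = 62.43 mm.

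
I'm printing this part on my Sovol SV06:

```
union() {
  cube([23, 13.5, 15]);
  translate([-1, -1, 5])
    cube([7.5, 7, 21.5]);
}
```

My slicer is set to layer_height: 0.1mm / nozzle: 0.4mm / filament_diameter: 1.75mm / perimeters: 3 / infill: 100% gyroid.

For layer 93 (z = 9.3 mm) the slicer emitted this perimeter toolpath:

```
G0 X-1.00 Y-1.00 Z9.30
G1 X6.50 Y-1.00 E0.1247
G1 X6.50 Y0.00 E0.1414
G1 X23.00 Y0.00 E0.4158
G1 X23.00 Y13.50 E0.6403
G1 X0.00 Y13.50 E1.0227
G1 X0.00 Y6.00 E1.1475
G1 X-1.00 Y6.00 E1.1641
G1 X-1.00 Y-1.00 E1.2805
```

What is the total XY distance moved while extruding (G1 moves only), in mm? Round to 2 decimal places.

77.00 mm

Sum the Euclidean lengths of each G1 segment: total = 77.00 mm.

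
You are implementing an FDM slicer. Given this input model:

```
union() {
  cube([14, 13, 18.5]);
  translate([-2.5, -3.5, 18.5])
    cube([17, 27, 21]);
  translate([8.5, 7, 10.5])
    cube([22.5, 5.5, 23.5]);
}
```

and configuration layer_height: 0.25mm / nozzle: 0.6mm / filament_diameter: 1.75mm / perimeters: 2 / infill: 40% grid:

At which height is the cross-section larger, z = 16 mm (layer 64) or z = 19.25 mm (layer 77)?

layer 77 (z = 19.25 mm)

Layer 64 (z = 16): the cube (footprint 14×13) is included at this height (area 182.00 mm²); the cube at (-2.5, -3.5) is absent (z outside [18.5, 39.5]); the cube at (8.5, 7) is present — its section is the full 22.5×5.5 rectangle (area 123.75 mm²); Merging all regions: the regions partially overlap — summed areas 305.75 mm² minus the doubly-counted overlap 30.25 mm² gives 275.50 mm² — area = 275.50 mm². So its area = 275.50 mm². Layer 77 (z = 19.25): the cube does not reach this height (z outside [0, 18.5]); the cube at (-2.5, -3.5) is present — its section is the full 17×27 rectangle (area 459.00 mm²); the 22.5×5.5 cube at (8.5, 7) contributes its full rectangle (area 123.75 mm²); Combining (union): the regions partially overlap — summed areas 582.75 mm² minus the doubly-counted overlap 33.00 mm² gives 549.75 mm² — area = 549.75 mm². So its area = 549.75 mm². Layer 77 is larger (549.75 vs 275.50 mm²).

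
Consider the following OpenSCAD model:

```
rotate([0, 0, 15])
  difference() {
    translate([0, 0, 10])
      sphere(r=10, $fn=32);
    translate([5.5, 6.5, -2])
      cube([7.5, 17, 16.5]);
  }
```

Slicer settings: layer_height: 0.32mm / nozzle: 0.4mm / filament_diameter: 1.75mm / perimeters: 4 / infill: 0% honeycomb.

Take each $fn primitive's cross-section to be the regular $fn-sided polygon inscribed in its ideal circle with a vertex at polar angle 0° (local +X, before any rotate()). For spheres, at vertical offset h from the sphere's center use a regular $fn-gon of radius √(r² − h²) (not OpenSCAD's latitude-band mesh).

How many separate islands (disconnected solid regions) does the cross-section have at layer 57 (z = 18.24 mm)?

At z = 18.24 mm: the sphere: section is a regular 32-gon, circumradius = √(r²−h²) = √(10²−8.24²) = 5.666; the cube at (5.5, 6.5) does not reach this height (z outside [-2, 14.5]); Taking the first minus the rest: none of the subtracted shapes is present at this height, so the r=10 sphere is unchanged — 1 connected region; (rotated 15° about Z; rotation is an isometry so areas/perimeters/island counts are preserved). Overall, the cross-section is a single solid region. Island count = 1.

1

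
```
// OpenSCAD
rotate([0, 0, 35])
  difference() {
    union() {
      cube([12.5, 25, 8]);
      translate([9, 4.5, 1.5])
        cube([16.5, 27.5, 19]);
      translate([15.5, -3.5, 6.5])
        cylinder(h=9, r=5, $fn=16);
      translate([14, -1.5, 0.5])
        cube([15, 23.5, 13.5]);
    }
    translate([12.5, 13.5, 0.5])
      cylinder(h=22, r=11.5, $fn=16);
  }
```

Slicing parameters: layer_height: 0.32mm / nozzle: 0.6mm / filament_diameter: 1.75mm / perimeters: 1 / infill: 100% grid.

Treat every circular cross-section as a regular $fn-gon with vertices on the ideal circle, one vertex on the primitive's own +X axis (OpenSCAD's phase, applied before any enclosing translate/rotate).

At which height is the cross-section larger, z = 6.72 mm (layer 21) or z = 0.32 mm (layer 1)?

layer 21 (z = 6.72 mm)

Layer 21 (z = 6.72): the cube (footprint 12.5×25) is included at this height (area 312.50 mm²); the cube at (9, 4.5) is present — its section is the full 16.5×27.5 rectangle (area 453.75 mm²); the cylinder at (15.5, -3.5): section is a regular 16-gon, circumradius r=5 (area = (16/2)·5.000²·sin(360°/16) = 76.54 mm²); the cube at (14, -1.5) (footprint 15×23.5) is included at this height (area 352.50 mm²); Combining (union): the regions partially overlap — summed areas 1195.29 mm² minus the doubly-counted overlap 286.93 mm² gives 908.36 mm² — area = 908.36 mm²; the cylinder at (12.5, 13.5): section is a regular 16-gon, circumradius r=11.5 (area = (16/2)·11.500²·sin(360°/16) = 404.88 mm²); After the difference (first − rest): starting from that combined region (908.36 mm²), the r=11.5 cylinder at (12.5, 13.5) partially overlaps it — only the 401.35 mm² overlap (of its 404.88 mm²) is removed, clipping the outline — area = 507.01 mm²; (whole slice rotated 35° about Z — lengths, areas and connectivity unchanged). So its area = 507.01 mm². Layer 1 (z = 0.32): the 12.5×25 cube contributes its full rectangle (area 312.50 mm²); the cube at (9, 4.5) is absent (z outside [1.5, 20.5]); the cylinder at (15.5, -3.5) is absent (z outside [6.5, 15.5]); the cube at (14, -1.5) is absent (z outside [0.5, 14]); Combining (union): only the 12.5×25 cube is present, so the union is just that shape — area = 312.50 mm²; the cylinder at (12.5, 13.5) is not intersected at this z (z outside [0.5, 22.5]); After the difference (first − rest): none of the subtracted shapes is present at this height, so the result so far is unchanged — area = 312.50 mm²; (whole slice rotated 35° about Z — lengths, areas and connectivity unchanged). So its area = 312.50 mm². Layer 21 is larger (507.01 vs 312.50 mm²).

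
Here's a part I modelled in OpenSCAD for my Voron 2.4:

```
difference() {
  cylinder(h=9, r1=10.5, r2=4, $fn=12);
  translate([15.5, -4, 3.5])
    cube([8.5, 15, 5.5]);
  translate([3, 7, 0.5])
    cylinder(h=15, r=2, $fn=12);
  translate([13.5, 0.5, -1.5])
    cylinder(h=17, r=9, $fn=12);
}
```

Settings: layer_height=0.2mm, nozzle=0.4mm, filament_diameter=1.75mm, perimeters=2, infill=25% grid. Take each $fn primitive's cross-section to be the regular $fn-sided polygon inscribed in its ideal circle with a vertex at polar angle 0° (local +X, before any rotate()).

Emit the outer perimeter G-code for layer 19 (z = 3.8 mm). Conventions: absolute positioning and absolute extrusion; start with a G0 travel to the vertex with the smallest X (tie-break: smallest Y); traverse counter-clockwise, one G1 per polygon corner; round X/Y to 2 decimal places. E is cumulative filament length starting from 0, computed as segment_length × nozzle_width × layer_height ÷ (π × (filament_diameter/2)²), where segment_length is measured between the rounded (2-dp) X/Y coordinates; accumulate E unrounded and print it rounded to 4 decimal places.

G0 X-7.76 Y0.00 Z3.80
G1 X-6.72 Y-3.88 E0.1336
G1 X-3.88 Y-6.72 E0.2672
G1 X0.00 Y-7.76 E0.4008
G1 X3.88 Y-6.72 E0.5344
G1 X6.15 Y-4.44 E0.6414
G1 X5.71 Y-4.00 E0.6621
G1 X4.50 Y0.50 E0.8171
G1 X5.68 Y4.91 E0.9689
G1 X4.66 Y5.93 E1.0169
G1 X4.00 Y5.27 E1.0480
G1 X3.00 Y5.00 E1.0824
G1 X2.00 Y5.27 E1.1169
G1 X1.27 Y6.00 E1.1512
G1 X1.00 Y7.00 E1.1856
G1 X1.12 Y7.45 E1.2011
G1 X0.00 Y7.76 E1.2398
G1 X-3.88 Y6.72 E1.3734
G1 X-6.72 Y3.88 E1.5070
G1 X-7.76 Y0.00 E1.6406

At z = 3.8 mm: the cone (r1=10.5→r2=4) has section circumradius 7.756 here — a regular 12-gon; the cube at (15.5, -4) is present — its section is the full 8.5×15 rectangle; the r=2 cylinder at (3, 7) contributes a regular 12-gon of circumradius 2; the r=9 cylinder at (13.5, 0.5) contributes a regular 12-gon of circumradius 9; Taking the first minus the rest: starting from the cone, the 8.5×15 cube at (15.5, -4) misses the remaining region (no effect); the r=2 cylinder at (3, 7) partially overlaps it — only the 5.53 mm² overlap (of its 12.00 mm²) is removed, clipping the outline; the r=9 cylinder at (13.5, 0.5) partially overlaps it — only the 18.12 mm² overlap (of its 243.00 mm²) is removed, clipping the outline — 1 connected region. The outline is a single polygon with 19 vertices. Extrusion per mm of travel: 0.4 × 0.2 / (π × 0.875²) = 0.033260. Accumulating E over each segment gives final E = 1.6406.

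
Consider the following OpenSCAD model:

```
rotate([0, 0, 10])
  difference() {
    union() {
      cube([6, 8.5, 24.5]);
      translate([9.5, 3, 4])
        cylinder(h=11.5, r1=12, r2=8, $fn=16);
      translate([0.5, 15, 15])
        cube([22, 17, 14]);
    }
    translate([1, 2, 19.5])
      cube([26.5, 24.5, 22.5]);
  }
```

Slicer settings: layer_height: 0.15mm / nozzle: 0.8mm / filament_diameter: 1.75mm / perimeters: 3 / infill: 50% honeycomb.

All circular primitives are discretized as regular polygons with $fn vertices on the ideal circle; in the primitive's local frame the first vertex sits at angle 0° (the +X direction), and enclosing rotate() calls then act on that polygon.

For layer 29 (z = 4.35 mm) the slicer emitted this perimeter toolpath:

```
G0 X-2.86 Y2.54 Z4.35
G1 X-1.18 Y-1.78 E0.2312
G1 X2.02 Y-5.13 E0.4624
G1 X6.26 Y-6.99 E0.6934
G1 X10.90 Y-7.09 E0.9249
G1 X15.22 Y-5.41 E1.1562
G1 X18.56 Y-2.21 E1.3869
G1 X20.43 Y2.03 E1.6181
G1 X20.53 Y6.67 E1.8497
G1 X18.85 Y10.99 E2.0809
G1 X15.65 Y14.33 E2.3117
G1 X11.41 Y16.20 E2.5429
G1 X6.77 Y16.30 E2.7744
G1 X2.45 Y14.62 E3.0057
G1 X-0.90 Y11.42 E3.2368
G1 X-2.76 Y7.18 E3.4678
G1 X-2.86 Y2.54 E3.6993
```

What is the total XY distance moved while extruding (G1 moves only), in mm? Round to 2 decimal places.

Sum the Euclidean lengths of each G1 segment: total = 74.15 mm.

74.15 mm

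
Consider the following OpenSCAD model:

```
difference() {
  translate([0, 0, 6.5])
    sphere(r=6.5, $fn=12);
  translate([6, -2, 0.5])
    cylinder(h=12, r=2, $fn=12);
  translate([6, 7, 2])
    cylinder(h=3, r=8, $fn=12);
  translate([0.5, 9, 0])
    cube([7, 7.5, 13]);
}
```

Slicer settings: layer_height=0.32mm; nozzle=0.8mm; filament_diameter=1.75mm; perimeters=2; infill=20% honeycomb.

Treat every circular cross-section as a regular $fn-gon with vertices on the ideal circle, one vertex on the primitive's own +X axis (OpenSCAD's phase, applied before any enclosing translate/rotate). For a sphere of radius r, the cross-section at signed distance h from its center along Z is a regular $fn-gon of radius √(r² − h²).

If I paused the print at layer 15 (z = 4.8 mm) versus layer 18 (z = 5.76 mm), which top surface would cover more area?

Layer 15 (z = 4.8): the sphere: section is a regular 12-gon, circumradius = √(r²−h²) = √(6.5²−1.7²) = 6.274 (area = (12/2)·6.274²·sin(360°/12) = 118.08 mm²); the cylinder at (6, -2): section is a regular 12-gon, circumradius r=2 (area = (12/2)·2.000²·sin(360°/12) = 12.00 mm²); the r=8 cylinder at (6, 7) contributes a regular 12-gon of circumradius 8 (area = (12/2)·8.000²·sin(360°/12) = 192.00 mm²); the cube at (0.5, 9) is present — its section is the full 7×7.5 rectangle (area 52.50 mm²); Taking the first minus the rest: starting from the r=6.5 sphere (118.08 mm²), the r=2 cylinder at (6, -2) partially overlaps it — only the 4.89 mm² overlap (of its 12.00 mm²) is removed, clipping the outline; the r=8 cylinder at (6, 7) partially overlaps it — only the 32.92 mm² overlap (of its 192.00 mm²) is removed, clipping the outline; the 7×7.5 cube at (0.5, 9) misses the remaining region (no effect) — area = 80.27 mm². So its area = 80.27 mm². Layer 18 (z = 5.76): the r=6.5 sphere contributes a regular 12-gon of circumradius √(6.5²−0.74²) = 6.458 (area = (12/2)·6.458²·sin(360°/12) = 125.11 mm²); the r=2 cylinder at (6, -2) gives a regular 12-gon of circumradius 2 (constant along its height) (area = (12/2)·2.000²·sin(360°/12) = 12.00 mm²); the cylinder at (6, 7) is not intersected at this z (z outside [2, 5]); the 7×7.5 cube at (0.5, 9) contributes its full rectangle (area 52.50 mm²); Subtracting the remaining from the first: starting from the r=6.5 sphere (125.11 mm²), the r=2 cylinder at (6, -2) partially overlaps it — only the 5.59 mm² overlap (of its 12.00 mm²) is removed, clipping the outline; the 7×7.5 cube at (0.5, 9) misses the remaining region (no effect) — area = 119.52 mm². So its area = 119.52 mm². Layer 18 is larger (119.52 vs 80.27 mm²).

layer 18 (z = 5.76 mm)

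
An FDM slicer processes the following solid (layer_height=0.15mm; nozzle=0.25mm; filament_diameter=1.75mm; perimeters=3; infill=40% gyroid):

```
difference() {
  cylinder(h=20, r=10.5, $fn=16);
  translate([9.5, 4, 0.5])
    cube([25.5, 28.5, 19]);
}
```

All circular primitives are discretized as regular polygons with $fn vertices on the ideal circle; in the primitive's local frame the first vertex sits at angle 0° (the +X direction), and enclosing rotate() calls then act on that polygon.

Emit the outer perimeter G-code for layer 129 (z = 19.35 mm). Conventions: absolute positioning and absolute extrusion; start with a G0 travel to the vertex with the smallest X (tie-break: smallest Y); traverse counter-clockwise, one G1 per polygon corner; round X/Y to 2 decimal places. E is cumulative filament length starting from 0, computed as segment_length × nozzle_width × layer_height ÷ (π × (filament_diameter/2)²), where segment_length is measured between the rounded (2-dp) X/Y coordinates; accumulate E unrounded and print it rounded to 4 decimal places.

G0 X-10.50 Y0.00 Z19.35
G1 X-9.70 Y-4.02 E0.0639
G1 X-7.42 Y-7.42 E0.1277
G1 X-4.02 Y-9.70 E0.1916
G1 X0.00 Y-10.50 E0.2555
G1 X4.02 Y-9.70 E0.3194
G1 X7.42 Y-7.42 E0.3832
G1 X9.70 Y-4.02 E0.4470
G1 X10.50 Y0.00 E0.5109
G1 X9.70 Y4.00 E0.5745
G1 X9.50 Y4.00 E0.5776
G1 X9.50 Y4.32 E0.5826
G1 X7.42 Y7.42 E0.6408
G1 X4.02 Y9.70 E0.7046
G1 X0.00 Y10.50 E0.7685
G1 X-4.02 Y9.70 E0.8324
G1 X-7.42 Y7.42 E0.8963
G1 X-9.70 Y4.02 E0.9601
G1 X-10.50 Y0.00 E1.0240

At z = 19.35 mm: the r=10.5 cylinder contributes a regular 16-gon of circumradius 10.5; the 25.5×28.5 cube at (9.5, 4) contributes its full rectangle; Subtracting the remaining from the first: starting from the r=10.5 cylinder, the 25.5×28.5 cube at (9.5, 4) partially overlaps it — only the 0.03 mm² overlap (of its 726.75 mm²) is removed, clipping the outline — 1 connected region. The outline is a single polygon with 18 vertices. Extrusion per mm of travel: 0.25 × 0.15 / (π × 0.875²) = 0.015591. Accumulating E over each segment gives final E = 1.0240.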